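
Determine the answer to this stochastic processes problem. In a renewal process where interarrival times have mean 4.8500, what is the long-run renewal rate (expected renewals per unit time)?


Long-run renewal rate = 1/E(X)
= 1/4.8500
= 0.2062

0.2062


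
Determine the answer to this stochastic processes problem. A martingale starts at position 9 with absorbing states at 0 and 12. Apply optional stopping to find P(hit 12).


By optional stopping theorem: E(M at tau) = M(0) = 9
P(hit 12)*12 + P(hit 0)*0 = 9
P(hit 12) = (9 - 0)/(12 - 0) = 3/4 = 0.7500

0.7500


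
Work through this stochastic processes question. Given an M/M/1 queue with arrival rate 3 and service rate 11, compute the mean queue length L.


rho = 3/11 = 0.2727
L = rho/(1-rho)
= 0.2727/0.7273
= 0.3750

0.3750


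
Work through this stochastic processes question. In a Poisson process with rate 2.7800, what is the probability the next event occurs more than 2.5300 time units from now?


P(X > t) = exp(-lambda * t)
= exp(-2.7800 * 2.5300)
= exp(-7.0334) = 8.8193e-04

8.8193e-04


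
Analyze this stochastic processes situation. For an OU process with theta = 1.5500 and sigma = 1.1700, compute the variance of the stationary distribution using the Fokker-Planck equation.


Stationary variance = sigma^2 / (2*theta)
= 1.1700^2 / (2*1.5500)
= 1.3689 / 3.1000
= 0.4416

0.4416


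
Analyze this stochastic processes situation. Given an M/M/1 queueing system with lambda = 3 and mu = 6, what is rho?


rho = lambda/mu
= 3/6
= 0.5000

0.5000


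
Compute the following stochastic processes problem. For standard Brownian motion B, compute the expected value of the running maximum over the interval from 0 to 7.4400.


E(max B(s)) = sqrt(2t/pi)
= sqrt(2*7.4400/pi)
= sqrt(4.7365)
= 2.1763

2.1763


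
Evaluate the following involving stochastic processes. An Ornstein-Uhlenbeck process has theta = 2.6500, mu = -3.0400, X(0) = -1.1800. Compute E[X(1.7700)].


E[X(t)] = mu + (X(0) - mu)*exp(-theta*t)
= -3.0400 + (-1.1800 - -3.0400)*exp(-2.6500*1.7700)
= -3.0400 + 1.8600 * 0.0092
= -3.0229

-3.0229


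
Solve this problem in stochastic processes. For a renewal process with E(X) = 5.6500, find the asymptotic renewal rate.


Long-run renewal rate = 1/E(X)
= 1/5.6500
= 0.1770

0.1770


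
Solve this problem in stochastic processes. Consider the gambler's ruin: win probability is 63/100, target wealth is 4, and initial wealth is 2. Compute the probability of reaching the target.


Gambler's ruin formula:
r = q/p = 0.3700/0.6300 = 0.5873
P(win) = (1 - r^i)/(1 - r^N)
= (1 - 0.5873^2)/(1 - 0.5873^4)
= 0.7435

0.7435


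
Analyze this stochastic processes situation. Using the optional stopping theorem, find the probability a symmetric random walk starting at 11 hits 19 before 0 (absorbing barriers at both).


By optional stopping theorem: E(M at tau) = M(0) = 11
P(hit 19)*19 + P(hit 0)*0 = 11
P(hit 19) = (11 - 0)/(19 - 0) = 11/19 = 0.5789

0.5789


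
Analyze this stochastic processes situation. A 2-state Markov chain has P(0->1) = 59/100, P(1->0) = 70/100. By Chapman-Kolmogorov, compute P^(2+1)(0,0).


P^3 = P^2 * P^1
Computing via matrix multiplication of the transition matrix.
Entry (0,0) of P^3 = 0.5315

0.5315


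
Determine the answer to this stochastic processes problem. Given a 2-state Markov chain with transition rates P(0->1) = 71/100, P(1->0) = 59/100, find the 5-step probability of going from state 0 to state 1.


Computing P^5 by matrix multiplication.
P = [[0.2900, 0.7100], [0.5900, 0.4100]]
After raising P to the power 5:
P^5(0,1) = 0.5475

0.5475


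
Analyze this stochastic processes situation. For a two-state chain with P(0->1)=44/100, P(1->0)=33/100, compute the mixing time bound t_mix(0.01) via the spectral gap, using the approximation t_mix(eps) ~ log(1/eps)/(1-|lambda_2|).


lambda_2 = |1 - p01 - p10| = |1 - 0.4400 - 0.3300| = 0.2300
t_mix ~ log(1/eps)/(1 - |lambda_2|)
= log(100)/(1 - 0.2300) = 4.6052/0.7700
= 5.9807

5.9807


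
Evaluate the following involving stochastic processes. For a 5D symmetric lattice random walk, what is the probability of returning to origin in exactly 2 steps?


P(return in 2 steps) = P(reverse first step) = 1/(2d)
= 1/10
= 0.1000

0.1000


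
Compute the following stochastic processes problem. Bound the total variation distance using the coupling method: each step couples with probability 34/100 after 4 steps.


TV distance bound <= (1-delta)^n
= (1 - 0.3400)^4
= 0.6600^4
= 0.1897

0.1897


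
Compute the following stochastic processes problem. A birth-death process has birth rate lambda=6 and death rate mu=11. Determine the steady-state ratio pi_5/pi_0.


For birth-death process, pi_n/pi_0 = (lambda/mu)^n
= (6/11)^5
= 0.0483

0.0483


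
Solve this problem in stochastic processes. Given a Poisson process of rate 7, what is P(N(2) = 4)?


P(N(t)=k) = (lambda*t)^k * exp(-lambda*t) / k!
lambda*t = 14
= 14^4 * exp(-14) / 4!
= 38416 * 8.3153e-07 / 24
= 0.0013

0.0013


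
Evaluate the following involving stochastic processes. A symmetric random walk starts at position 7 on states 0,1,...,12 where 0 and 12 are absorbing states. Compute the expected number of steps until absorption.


For symmetric RW on 0,...,N with absorbing barriers, E(i) = i*(N-i)
E(7) = 7 * 5 = 35

35


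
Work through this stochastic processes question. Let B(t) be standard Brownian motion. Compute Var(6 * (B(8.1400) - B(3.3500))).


Var(alpha*(B(t)-B(s))) = alpha^2 * (t-s)
= 6^2 * (8.1400 - 3.3500)
= 36 * 4.7900
= 172.4400

172.4400


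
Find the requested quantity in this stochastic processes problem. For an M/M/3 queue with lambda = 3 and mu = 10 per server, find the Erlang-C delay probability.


a = lambda/mu = 0.3000
rho = a/c = 0.1000
Erlang-C formula applied:
C(c,a) = 0.0037

0.0037


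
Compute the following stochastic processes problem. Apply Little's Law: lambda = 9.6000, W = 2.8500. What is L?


Little's Law: L = lambda * W
= 9.6000 * 2.8500
= 27.3600

27.3600


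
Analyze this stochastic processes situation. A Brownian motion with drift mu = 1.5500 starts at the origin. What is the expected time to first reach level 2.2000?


Expected first passage time = a/mu
= 2.2000/1.5500
= 1.4194

1.4194


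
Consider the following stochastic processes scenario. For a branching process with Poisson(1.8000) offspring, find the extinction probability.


Since mu = 1.8000 > 1, extinction prob q < 1.
Solve s = exp(mu*(s-1)) iteratively.
q = 0.2676

0.2676


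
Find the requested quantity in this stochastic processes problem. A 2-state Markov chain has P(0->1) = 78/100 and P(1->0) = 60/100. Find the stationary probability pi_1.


Stationary distribution: pi_0 = p10/(p01+p10), pi_1 = p01/(p01+p10)
p01 = 0.7800, p10 = 0.6000
pi_1 = 0.5652

0.5652


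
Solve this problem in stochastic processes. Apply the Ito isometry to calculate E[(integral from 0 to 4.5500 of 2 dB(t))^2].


By Ito isometry: E[(int f dB)^2] = int f^2 dt
= 2^2 * 4.5500
= 4 * 4.5500 = 18.2000

18.2000


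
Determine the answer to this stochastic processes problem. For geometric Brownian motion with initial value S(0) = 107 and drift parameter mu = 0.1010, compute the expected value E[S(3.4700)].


E[S(t)] = S(0) * exp(mu * t)
= 107 * exp(0.1010 * 3.4700)
= 107 * 1.4197
= 151.9116

151.9116


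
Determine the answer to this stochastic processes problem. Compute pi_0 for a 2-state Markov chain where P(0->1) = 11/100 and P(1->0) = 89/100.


Stationary distribution: pi_0 = p10/(p01+p10), pi_1 = p01/(p01+p10)
p01 = 0.1100, p10 = 0.8900
pi_0 = 0.8900

0.8900


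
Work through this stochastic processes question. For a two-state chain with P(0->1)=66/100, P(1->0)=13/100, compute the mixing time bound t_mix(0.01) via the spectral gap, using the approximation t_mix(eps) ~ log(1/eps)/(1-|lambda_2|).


lambda_2 = |1 - p01 - p10| = |1 - 0.6600 - 0.1300| = 0.2100
t_mix ~ log(1/eps)/(1 - |lambda_2|)
= log(100)/(1 - 0.2100) = 4.6052/0.7900
= 5.8293

5.8293


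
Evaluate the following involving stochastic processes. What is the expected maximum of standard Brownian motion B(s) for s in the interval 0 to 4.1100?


E(max B(s)) = sqrt(2t/pi)
= sqrt(2*4.1100/pi)
= sqrt(2.6165)
= 1.6176

1.6176


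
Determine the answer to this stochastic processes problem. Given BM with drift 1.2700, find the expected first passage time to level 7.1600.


Expected first passage time = a/mu
= 7.1600/1.2700
= 5.6378

5.6378


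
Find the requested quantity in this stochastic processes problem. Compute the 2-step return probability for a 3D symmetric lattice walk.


P(return in 2 steps) = P(reverse first step) = 1/(2d)
= 1/6
= 0.1667

0.1667


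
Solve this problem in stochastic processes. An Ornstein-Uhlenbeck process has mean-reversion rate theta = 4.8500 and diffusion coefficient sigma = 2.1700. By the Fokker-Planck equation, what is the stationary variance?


Stationary variance = sigma^2 / (2*theta)
= 2.1700^2 / (2*4.8500)
= 4.7089 / 9.7000
= 0.4855

0.4855


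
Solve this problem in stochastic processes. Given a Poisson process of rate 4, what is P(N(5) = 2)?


P(N(t)=k) = (lambda*t)^k * exp(-lambda*t) / k!
lambda*t = 20
= 20^2 * exp(-20) / 2!
= 400 * 2.0612e-09 / 2
= 4.1223e-07

4.1223e-07


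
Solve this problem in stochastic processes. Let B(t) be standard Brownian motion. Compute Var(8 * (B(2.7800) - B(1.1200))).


Var(alpha*(B(t)-B(s))) = alpha^2 * (t-s)
= 8^2 * (2.7800 - 1.1200)
= 64 * 1.6600
= 106.2400

106.2400


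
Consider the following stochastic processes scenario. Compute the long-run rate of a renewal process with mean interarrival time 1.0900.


Long-run renewal rate = 1/E(X)
= 1/1.0900
= 0.9174

0.9174


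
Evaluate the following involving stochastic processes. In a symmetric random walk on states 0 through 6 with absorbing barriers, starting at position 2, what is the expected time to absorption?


For symmetric RW on 0,...,N with absorbing barriers, E(i) = i*(N-i)
E(2) = 2 * 4 = 8

8


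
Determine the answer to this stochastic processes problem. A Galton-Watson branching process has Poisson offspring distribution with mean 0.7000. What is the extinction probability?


Since mu = 0.7000 <= 1, extinction probability = 1.

1.0000


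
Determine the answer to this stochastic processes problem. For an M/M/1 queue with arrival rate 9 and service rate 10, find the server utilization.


rho = lambda/mu
= 9/10
= 0.9000

0.9000


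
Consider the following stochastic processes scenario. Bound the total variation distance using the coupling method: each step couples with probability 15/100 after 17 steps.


TV distance bound <= (1-delta)^n
= (1 - 0.1500)^17
= 0.8500^17
= 0.0631

0.0631


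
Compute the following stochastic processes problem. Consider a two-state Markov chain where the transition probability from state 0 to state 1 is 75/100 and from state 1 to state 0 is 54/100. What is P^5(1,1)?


Computing P^5 by matrix multiplication.
P = [[0.2500, 0.7500], [0.5400, 0.4600]]
After raising P to the power 5:
P^5(1,1) = 0.5805

0.5805


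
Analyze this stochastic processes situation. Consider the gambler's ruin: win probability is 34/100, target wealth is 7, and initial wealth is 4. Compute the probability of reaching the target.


Gambler's ruin formula:
r = q/p = 0.6600/0.3400 = 1.9412
P(win) = (1 - r^i)/(1 - r^N)
= (1 - 1.9412^4)/(1 - 1.9412^7)
= 0.1283

0.1283


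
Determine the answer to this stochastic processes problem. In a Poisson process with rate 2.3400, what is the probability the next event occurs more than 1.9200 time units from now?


P(X > t) = exp(-lambda * t)
= exp(-2.3400 * 1.9200)
= exp(-4.4928) = 0.0112

0.0112


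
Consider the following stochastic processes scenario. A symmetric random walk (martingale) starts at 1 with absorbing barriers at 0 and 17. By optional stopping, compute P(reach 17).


By optional stopping theorem: E(M at tau) = M(0) = 1
P(hit 17)*17 + P(hit 0)*0 = 1
P(hit 17) = (1 - 0)/(17 - 0) = 1/17 = 0.0588

0.0588


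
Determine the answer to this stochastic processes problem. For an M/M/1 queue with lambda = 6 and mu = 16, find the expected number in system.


rho = 6/16 = 0.3750
L = rho/(1-rho)
= 0.3750/0.6250
= 0.6000

0.6000


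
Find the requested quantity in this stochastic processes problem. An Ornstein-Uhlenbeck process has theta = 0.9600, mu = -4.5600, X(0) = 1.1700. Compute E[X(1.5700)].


E[X(t)] = mu + (X(0) - mu)*exp(-theta*t)
= -4.5600 + (1.1700 - -4.5600)*exp(-0.9600*1.5700)
= -4.5600 + 5.7300 * 0.2215
= -3.2906

-3.2906


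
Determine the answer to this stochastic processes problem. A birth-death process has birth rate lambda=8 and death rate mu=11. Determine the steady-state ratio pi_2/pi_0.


For birth-death process, pi_n/pi_0 = (lambda/mu)^n
= (8/11)^2
= 0.5289

0.5289


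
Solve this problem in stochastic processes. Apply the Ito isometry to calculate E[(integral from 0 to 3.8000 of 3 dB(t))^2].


By Ito isometry: E[(int f dB)^2] = int f^2 dt
= 3^2 * 3.8000
= 9 * 3.8000 = 34.2000

34.2000


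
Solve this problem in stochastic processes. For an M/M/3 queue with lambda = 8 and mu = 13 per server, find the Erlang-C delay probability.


a = lambda/mu = 0.6154
rho = a/c = 0.2051
Erlang-C formula applied:
C(c,a) = 0.0264

0.0264


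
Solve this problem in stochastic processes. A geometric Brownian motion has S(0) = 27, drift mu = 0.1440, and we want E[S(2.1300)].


E[S(t)] = S(0) * exp(mu * t)
= 27 * exp(0.1440 * 2.1300)
= 27 * 1.3590
= 36.6919

36.6919


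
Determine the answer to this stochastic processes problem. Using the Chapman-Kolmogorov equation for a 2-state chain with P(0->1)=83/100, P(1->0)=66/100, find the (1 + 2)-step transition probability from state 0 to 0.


P^3 = P^1 * P^2
Computing via matrix multiplication of the transition matrix.
Entry (0,0) of P^3 = 0.3774

0.3774


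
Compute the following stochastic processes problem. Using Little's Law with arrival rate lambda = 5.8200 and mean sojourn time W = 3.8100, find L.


Little's Law: L = lambda * W
= 5.8200 * 3.8100
= 22.1742

22.1742


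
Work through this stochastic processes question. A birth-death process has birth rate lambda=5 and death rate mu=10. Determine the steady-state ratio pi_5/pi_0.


For birth-death process, pi_n/pi_0 = (lambda/mu)^n
= (5/10)^5
= 0.0312

0.0312


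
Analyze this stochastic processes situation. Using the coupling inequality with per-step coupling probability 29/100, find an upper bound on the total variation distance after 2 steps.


TV distance bound <= (1-delta)^n
= (1 - 0.2900)^2
= 0.7100^2
= 0.5041

0.5041


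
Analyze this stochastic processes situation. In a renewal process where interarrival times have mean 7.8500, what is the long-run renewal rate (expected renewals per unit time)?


Long-run renewal rate = 1/E(X)
= 1/7.8500
= 0.1274

0.1274


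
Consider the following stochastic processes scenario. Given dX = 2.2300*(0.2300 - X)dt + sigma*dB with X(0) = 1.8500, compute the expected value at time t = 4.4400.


E[X(t)] = mu + (X(0) - mu)*exp(-theta*t)
= 0.2300 + (1.8500 - 0.2300)*exp(-2.2300*4.4400)
= 0.2300 + 1.6200 * 5.0115e-05
= 0.2301

0.2301


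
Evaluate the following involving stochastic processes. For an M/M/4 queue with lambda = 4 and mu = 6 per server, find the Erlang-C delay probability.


a = lambda/mu = 0.6667
rho = a/c = 0.1667
Erlang-C formula applied:
C(c,a) = 0.0051

0.0051


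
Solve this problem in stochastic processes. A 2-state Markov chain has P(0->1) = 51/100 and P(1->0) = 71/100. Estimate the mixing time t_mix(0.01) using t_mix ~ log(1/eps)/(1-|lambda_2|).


lambda_2 = |1 - p01 - p10| = |1 - 0.5100 - 0.7100| = 0.2200
t_mix ~ log(1/eps)/(1 - |lambda_2|)
= log(100)/(1 - 0.2200) = 4.6052/0.7800
= 5.9041

5.9041


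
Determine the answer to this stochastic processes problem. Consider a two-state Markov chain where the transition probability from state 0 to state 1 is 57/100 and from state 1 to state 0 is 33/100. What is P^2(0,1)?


Computing P^2 by matrix multiplication.
P = [[0.4300, 0.5700], [0.3300, 0.6700]]
After raising P to the power 2:
P^2(0,1) = 0.6270

0.6270


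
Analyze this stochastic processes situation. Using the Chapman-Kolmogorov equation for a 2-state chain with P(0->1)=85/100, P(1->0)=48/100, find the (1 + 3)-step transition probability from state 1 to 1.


P^4 = P^1 * P^3
Computing via matrix multiplication of the transition matrix.
Entry (1,1) of P^4 = 0.6434

0.6434


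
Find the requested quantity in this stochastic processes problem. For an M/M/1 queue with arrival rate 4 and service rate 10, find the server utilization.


rho = lambda/mu
= 4/10
= 0.4000

0.4000


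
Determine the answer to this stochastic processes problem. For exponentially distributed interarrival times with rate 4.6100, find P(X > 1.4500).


P(X > t) = exp(-lambda * t)
= exp(-4.6100 * 1.4500)
= exp(-6.6845) = 0.0013

0.0013


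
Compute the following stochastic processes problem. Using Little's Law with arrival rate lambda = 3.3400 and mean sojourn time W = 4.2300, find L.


Little's Law: L = lambda * W
= 3.3400 * 4.2300
= 14.1282

14.1282


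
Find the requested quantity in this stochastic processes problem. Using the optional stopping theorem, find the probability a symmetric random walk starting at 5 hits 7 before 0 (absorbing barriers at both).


By optional stopping theorem: E(M at tau) = M(0) = 5
P(hit 7)*7 + P(hit 0)*0 = 5
P(hit 7) = (5 - 0)/(7 - 0) = 5/7 = 0.7143

0.7143


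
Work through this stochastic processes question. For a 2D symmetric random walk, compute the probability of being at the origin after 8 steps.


P = C(8,4)^2 / 4^8
= 70^2 / 65536
= 4900 / 65536
= 0.0748

0.0748


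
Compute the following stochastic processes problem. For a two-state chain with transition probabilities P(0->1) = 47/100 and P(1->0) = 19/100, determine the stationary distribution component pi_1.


Stationary distribution: pi_0 = p10/(p01+p10), pi_1 = p01/(p01+p10)
p01 = 0.4700, p10 = 0.1900
pi_1 = 0.7121

0.7121


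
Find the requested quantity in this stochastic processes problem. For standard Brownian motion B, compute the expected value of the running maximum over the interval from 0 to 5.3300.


E(max B(s)) = sqrt(2t/pi)
= sqrt(2*5.3300/pi)
= sqrt(3.3932)
= 1.8421

1.8421


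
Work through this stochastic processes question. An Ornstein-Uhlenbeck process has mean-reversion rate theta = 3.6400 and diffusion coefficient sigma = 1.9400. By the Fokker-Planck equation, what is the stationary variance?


Stationary variance = sigma^2 / (2*theta)
= 1.9400^2 / (2*3.6400)
= 3.7636 / 7.2800
= 0.5170

0.5170


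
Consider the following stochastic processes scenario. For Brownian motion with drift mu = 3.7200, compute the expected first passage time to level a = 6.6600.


Expected first passage time = a/mu
= 6.6600/3.7200
= 1.7903

1.7903


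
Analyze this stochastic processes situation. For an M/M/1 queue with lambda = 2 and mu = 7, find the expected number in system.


rho = 2/7 = 0.2857
L = rho/(1-rho)
= 0.2857/0.7143
= 0.4000

0.4000


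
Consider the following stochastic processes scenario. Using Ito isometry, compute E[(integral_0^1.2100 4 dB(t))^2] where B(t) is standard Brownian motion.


By Ito isometry: E[(int f dB)^2] = int f^2 dt
= 4^2 * 1.2100
= 16 * 1.2100 = 19.3600

19.3600


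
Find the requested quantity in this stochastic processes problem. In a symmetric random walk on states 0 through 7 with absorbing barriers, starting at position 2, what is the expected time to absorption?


For symmetric RW on 0,...,N with absorbing barriers, E(i) = i*(N-i)
E(2) = 2 * 5 = 10

10


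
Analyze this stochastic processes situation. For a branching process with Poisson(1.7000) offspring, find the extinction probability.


Since mu = 1.7000 > 1, extinction prob q < 1.
Solve s = exp(mu*(s-1)) iteratively.
q = 0.3088

0.3088


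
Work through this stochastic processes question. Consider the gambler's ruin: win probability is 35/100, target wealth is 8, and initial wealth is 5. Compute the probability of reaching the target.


Gambler's ruin formula:
r = q/p = 0.6500/0.3500 = 1.8571
P(win) = (1 - r^i)/(1 - r^N)
= (1 - 1.8571^5)/(1 - 1.8571^8)
= 0.1501

0.1501


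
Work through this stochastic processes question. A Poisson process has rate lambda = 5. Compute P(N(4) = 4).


P(N(t)=k) = (lambda*t)^k * exp(-lambda*t) / k!
lambda*t = 20
= 20^4 * exp(-20) / 4!
= 160000 * 2.0612e-09 / 24
= 1.3741e-05

1.3741e-05


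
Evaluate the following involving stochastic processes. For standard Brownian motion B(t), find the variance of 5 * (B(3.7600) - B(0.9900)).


Var(alpha*(B(t)-B(s))) = alpha^2 * (t-s)
= 5^2 * (3.7600 - 0.9900)
= 25 * 2.7700
= 69.2500

69.2500


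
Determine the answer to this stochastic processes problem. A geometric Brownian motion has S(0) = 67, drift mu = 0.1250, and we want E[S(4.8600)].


E[S(t)] = S(0) * exp(mu * t)
= 67 * exp(0.1250 * 4.8600)
= 67 * 1.8358
= 123.0010

123.0010


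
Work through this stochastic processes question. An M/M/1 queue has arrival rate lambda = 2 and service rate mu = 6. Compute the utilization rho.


rho = lambda/mu
= 2/6
= 0.3333

0.3333


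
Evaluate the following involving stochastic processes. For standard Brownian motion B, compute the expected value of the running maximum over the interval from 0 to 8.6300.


E(max B(s)) = sqrt(2t/pi)
= sqrt(2*8.6300/pi)
= sqrt(5.4940)
= 2.3439

2.3439


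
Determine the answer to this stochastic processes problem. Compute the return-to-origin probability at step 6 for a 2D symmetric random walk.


P = C(6,3)^2 / 4^6
= 20^2 / 4096
= 400 / 4096
= 0.0977

0.0977


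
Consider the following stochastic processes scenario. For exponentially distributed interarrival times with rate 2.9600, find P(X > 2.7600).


P(X > t) = exp(-lambda * t)
= exp(-2.9600 * 2.7600)
= exp(-8.1696) = 2.8313e-04

2.8313e-04


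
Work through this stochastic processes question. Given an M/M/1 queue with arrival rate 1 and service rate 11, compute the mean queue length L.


rho = 1/11 = 0.0909
L = rho/(1-rho)
= 0.0909/0.9091
= 0.1000

0.1000


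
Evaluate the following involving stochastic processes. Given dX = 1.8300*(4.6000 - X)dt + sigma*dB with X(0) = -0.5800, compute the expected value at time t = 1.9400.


E[X(t)] = mu + (X(0) - mu)*exp(-theta*t)
= 4.6000 + (-0.5800 - 4.6000)*exp(-1.8300*1.9400)
= 4.6000 + -5.1800 * 0.0287
= 4.4512

4.4512


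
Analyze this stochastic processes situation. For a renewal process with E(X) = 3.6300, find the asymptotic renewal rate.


Long-run renewal rate = 1/E(X)
= 1/3.6300
= 0.2755

0.2755


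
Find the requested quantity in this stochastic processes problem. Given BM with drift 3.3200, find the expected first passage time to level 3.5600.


Expected first passage time = a/mu
= 3.5600/3.3200
= 1.0723

1.0723


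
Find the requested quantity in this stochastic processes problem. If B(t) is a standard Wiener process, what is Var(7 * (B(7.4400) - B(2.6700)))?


Var(alpha*(B(t)-B(s))) = alpha^2 * (t-s)
= 7^2 * (7.4400 - 2.6700)
= 49 * 4.7700
= 233.7300

233.7300


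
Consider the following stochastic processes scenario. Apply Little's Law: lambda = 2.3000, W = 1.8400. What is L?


Little's Law: L = lambda * W
= 2.3000 * 1.8400
= 4.2320

4.2320


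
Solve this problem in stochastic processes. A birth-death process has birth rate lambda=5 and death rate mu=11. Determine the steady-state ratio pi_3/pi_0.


For birth-death process, pi_n/pi_0 = (lambda/mu)^n
= (5/11)^3
= 0.0939

0.0939


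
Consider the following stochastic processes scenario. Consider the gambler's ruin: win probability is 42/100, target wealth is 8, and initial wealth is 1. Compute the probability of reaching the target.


Gambler's ruin formula:
r = q/p = 0.5800/0.4200 = 1.3810
P(win) = (1 - r^i)/(1 - r^N)
= (1 - 1.3810^1)/(1 - 1.3810^8)
= 0.0312

0.0312


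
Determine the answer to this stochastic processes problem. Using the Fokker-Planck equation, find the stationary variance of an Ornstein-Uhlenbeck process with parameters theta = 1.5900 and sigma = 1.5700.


Stationary variance = sigma^2 / (2*theta)
= 1.5700^2 / (2*1.5900)
= 2.4649 / 3.1800
= 0.7751

0.7751


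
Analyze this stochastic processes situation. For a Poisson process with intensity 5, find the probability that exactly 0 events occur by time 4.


P(N(t)=k) = (lambda*t)^k * exp(-lambda*t) / k!
lambda*t = 20
= 20^0 * exp(-20) / 0!
= 1 * 2.0612e-09 / 1
= 2.0612e-09

2.0612e-09


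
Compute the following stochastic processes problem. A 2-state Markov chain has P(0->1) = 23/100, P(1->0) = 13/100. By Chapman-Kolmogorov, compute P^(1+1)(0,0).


P^2 = P^1 * P^1
Computing via matrix multiplication of the transition matrix.
Entry (0,0) of P^2 = 0.6228

0.6228


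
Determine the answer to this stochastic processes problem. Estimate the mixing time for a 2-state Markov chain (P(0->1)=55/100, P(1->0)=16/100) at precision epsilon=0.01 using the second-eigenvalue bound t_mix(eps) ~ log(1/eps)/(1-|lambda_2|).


lambda_2 = |1 - p01 - p10| = |1 - 0.5500 - 0.1600| = 0.2900
t_mix ~ log(1/eps)/(1 - |lambda_2|)
= log(100)/(1 - 0.2900) = 4.6052/0.7100
= 6.4862

6.4862


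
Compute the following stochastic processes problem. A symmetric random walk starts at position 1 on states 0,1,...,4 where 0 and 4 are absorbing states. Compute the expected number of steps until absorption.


For symmetric RW on 0,...,N with absorbing barriers, E(i) = i*(N-i)
E(1) = 1 * 3 = 3

3


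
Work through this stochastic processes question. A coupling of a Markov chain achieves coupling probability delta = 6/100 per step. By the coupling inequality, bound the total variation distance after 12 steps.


TV distance bound <= (1-delta)^n
= (1 - 0.0600)^12
= 0.9400^12
= 0.4759

0.4759


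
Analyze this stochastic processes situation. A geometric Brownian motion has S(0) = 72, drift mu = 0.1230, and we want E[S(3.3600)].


E[S(t)] = S(0) * exp(mu * t)
= 72 * exp(0.1230 * 3.3600)
= 72 * 1.5118
= 108.8473

108.8473


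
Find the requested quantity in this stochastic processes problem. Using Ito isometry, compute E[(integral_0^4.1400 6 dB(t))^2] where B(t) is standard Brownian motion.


By Ito isometry: E[(int f dB)^2] = int f^2 dt
= 6^2 * 4.1400
= 36 * 4.1400 = 149.0400

149.0400


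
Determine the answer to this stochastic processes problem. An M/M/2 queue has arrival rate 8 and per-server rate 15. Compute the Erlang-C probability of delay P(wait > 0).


a = lambda/mu = 0.5333
rho = a/c = 0.2667
Erlang-C formula applied:
C(c,a) = 0.1123

0.1123


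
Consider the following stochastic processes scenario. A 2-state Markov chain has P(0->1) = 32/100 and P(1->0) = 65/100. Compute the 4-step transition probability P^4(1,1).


Computing P^4 by matrix multiplication.
P = [[0.6800, 0.3200], [0.6500, 0.3500]]
After raising P to the power 4:
P^4(1,1) = 0.3299

0.3299


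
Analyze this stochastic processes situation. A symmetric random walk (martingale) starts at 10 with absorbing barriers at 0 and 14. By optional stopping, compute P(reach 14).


By optional stopping theorem: E(M at tau) = M(0) = 10
P(hit 14)*14 + P(hit 0)*0 = 10
P(hit 14) = (10 - 0)/(14 - 0) = 5/7 = 0.7143

0.7143


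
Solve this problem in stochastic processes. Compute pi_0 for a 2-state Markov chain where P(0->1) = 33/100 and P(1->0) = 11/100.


Stationary distribution: pi_0 = p10/(p01+p10), pi_1 = p01/(p01+p10)
p01 = 0.3300, p10 = 0.1100
pi_0 = 0.2500

0.2500


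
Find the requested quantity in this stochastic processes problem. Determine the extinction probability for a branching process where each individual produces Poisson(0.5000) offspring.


Since mu = 0.5000 <= 1, extinction probability = 1.

1.0000


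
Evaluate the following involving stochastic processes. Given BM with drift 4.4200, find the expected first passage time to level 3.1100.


Expected first passage time = a/mu
= 3.1100/4.4200
= 0.7036

0.7036


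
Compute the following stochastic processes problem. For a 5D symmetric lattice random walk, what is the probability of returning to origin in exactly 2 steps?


P(return in 2 steps) = P(reverse first step) = 1/(2d)
= 1/10
= 0.1000

0.1000


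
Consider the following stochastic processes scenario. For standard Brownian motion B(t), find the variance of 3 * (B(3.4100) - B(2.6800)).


Var(alpha*(B(t)-B(s))) = alpha^2 * (t-s)
= 3^2 * (3.4100 - 2.6800)
= 9 * 0.7300
= 6.5700

6.5700


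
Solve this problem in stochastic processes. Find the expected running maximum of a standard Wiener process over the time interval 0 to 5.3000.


E(max B(s)) = sqrt(2t/pi)
= sqrt(2*5.3000/pi)
= sqrt(3.3741)
= 1.8369

1.8369


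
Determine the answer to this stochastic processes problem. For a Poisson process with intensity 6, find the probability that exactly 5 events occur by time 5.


P(N(t)=k) = (lambda*t)^k * exp(-lambda*t) / k!
lambda*t = 30
= 30^5 * exp(-30) / 5!
= 24300000 * 9.3576e-14 / 120
= 1.8949e-08

1.8949e-08


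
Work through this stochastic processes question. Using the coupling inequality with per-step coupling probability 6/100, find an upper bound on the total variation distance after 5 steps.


TV distance bound <= (1-delta)^n
= (1 - 0.0600)^5
= 0.9400^5
= 0.7339

0.7339


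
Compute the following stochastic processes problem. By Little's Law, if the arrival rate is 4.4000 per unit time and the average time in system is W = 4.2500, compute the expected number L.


Little's Law: L = lambda * W
= 4.4000 * 4.2500
= 18.7000

18.7000


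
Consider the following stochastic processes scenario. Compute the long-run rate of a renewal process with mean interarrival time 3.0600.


Long-run renewal rate = 1/E(X)
= 1/3.0600
= 0.3268

0.3268


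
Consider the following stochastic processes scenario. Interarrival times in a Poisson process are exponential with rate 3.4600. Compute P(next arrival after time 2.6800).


P(X > t) = exp(-lambda * t)
= exp(-3.4600 * 2.6800)
= exp(-9.2728) = 9.3945e-05

9.3945e-05


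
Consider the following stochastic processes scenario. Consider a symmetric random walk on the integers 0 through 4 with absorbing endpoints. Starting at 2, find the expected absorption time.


For symmetric RW on 0,...,N with absorbing barriers, E(i) = i*(N-i)
E(2) = 2 * 2 = 4

4


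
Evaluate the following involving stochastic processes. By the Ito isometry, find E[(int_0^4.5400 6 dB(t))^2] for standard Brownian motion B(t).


By Ito isometry: E[(int f dB)^2] = int f^2 dt
= 6^2 * 4.5400
= 36 * 4.5400 = 163.4400

163.4400


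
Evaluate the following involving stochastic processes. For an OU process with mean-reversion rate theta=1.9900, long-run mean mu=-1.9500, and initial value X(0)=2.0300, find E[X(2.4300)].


E[X(t)] = mu + (X(0) - mu)*exp(-theta*t)
= -1.9500 + (2.0300 - -1.9500)*exp(-1.9900*2.4300)
= -1.9500 + 3.9800 * 0.0079
= -1.9184

-1.9184


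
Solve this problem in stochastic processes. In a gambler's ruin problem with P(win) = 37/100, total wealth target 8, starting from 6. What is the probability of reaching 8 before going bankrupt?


Gambler's ruin formula:
r = q/p = 0.6300/0.3700 = 1.7027
P(win) = (1 - r^i)/(1 - r^N)
= (1 - 1.7027^6)/(1 - 1.7027^8)
= 0.3355

0.3355


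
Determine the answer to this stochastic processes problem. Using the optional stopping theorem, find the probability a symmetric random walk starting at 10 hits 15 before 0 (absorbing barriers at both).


By optional stopping theorem: E(M at tau) = M(0) = 10
P(hit 15)*15 + P(hit 0)*0 = 10
P(hit 15) = (10 - 0)/(15 - 0) = 2/3 = 0.6667

0.6667


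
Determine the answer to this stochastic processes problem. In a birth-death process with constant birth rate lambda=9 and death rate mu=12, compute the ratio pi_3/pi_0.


For birth-death process, pi_n/pi_0 = (lambda/mu)^n
= (9/12)^3
= 0.4219

0.4219


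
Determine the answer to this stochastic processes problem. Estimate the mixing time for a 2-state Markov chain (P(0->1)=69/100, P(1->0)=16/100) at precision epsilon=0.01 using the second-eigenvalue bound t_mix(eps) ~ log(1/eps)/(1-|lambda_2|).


lambda_2 = |1 - p01 - p10| = |1 - 0.6900 - 0.1600| = 0.1500
t_mix ~ log(1/eps)/(1 - |lambda_2|)
= log(100)/(1 - 0.1500) = 4.6052/0.8500
= 5.4178

5.4178


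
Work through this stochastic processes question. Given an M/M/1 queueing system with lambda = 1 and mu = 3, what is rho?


rho = lambda/mu
= 1/3
= 0.3333

0.3333


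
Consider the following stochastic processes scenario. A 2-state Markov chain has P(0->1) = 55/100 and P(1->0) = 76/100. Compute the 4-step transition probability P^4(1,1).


Computing P^4 by matrix multiplication.
P = [[0.4500, 0.5500], [0.7600, 0.2400]]
After raising P to the power 4:
P^4(1,1) = 0.4252

0.4252


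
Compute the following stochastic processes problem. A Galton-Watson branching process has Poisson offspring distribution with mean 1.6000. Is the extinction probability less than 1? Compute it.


Since mu = 1.6000 > 1, extinction prob q < 1.
Solve s = exp(mu*(s-1)) iteratively.
q = 0.3580

0.3580


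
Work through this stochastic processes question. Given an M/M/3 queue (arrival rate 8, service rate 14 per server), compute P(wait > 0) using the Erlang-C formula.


a = lambda/mu = 0.5714
rho = a/c = 0.1905
Erlang-C formula applied:
C(c,a) = 0.0217

0.0217


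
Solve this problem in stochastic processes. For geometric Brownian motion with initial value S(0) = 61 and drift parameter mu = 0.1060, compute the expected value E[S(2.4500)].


E[S(t)] = S(0) * exp(mu * t)
= 61 * exp(0.1060 * 2.4500)
= 61 * 1.2965
= 79.0890

79.0890


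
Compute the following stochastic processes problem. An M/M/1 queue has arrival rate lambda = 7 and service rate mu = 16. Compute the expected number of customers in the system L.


rho = 7/16 = 0.4375
L = rho/(1-rho)
= 0.4375/0.5625
= 0.7778

0.7778


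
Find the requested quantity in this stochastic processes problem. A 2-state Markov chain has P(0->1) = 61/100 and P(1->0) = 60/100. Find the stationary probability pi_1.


Stationary distribution: pi_0 = p10/(p01+p10), pi_1 = p01/(p01+p10)
p01 = 0.6100, p10 = 0.6000
pi_1 = 0.5041

0.5041


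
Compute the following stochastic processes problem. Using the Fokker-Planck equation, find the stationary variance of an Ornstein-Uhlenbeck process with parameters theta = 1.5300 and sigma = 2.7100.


Stationary variance = sigma^2 / (2*theta)
= 2.7100^2 / (2*1.5300)
= 7.3441 / 3.0600
= 2.4000

2.4000


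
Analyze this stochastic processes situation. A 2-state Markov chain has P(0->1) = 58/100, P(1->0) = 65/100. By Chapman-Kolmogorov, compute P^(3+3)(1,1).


P^6 = P^3 * P^3
Computing via matrix multiplication of the transition matrix.
Entry (1,1) of P^6 = 0.4716

0.4716


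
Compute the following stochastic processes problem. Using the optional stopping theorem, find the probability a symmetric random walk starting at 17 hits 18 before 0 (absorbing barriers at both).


By optional stopping theorem: E(M at tau) = M(0) = 17
P(hit 18)*18 + P(hit 0)*0 = 17
P(hit 18) = (17 - 0)/(18 - 0) = 17/18 = 0.9444

0.9444


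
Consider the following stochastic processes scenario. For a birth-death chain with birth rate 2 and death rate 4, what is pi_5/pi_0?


For birth-death process, pi_n/pi_0 = (lambda/mu)^n
= (2/4)^5
= 0.0312

0.0312


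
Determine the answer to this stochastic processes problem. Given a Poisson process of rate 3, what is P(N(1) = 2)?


P(N(t)=k) = (lambda*t)^k * exp(-lambda*t) / k!
lambda*t = 3
= 3^2 * exp(-3) / 2!
= 9 * 0.0498 / 2
= 0.2240

0.2240


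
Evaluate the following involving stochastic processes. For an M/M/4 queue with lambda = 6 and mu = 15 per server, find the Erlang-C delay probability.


a = lambda/mu = 0.4000
rho = a/c = 0.1000
Erlang-C formula applied:
C(c,a) = 7.9444e-04

7.9444e-04


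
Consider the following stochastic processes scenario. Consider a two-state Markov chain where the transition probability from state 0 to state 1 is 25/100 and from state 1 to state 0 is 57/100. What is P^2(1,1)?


Computing P^2 by matrix multiplication.
P = [[0.7500, 0.2500], [0.5700, 0.4300]]
After raising P to the power 2:
P^2(1,1) = 0.3274

0.3274


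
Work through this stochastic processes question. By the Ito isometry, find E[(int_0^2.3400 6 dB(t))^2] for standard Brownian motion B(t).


By Ito isometry: E[(int f dB)^2] = int f^2 dt
= 6^2 * 2.3400
= 36 * 2.3400 = 84.2400

84.2400


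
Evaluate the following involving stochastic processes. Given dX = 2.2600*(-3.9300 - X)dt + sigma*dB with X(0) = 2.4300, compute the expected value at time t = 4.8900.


E[X(t)] = mu + (X(0) - mu)*exp(-theta*t)
= -3.9300 + (2.4300 - -3.9300)*exp(-2.2600*4.8900)
= -3.9300 + 6.3600 * 1.5865e-05
= -3.9299

-3.9299


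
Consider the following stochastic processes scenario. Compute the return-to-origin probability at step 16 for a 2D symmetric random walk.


P = C(16,8)^2 / 4^16
= 12870^2 / 4294967296
= 165636900 / 4294967296
= 0.0386

0.0386


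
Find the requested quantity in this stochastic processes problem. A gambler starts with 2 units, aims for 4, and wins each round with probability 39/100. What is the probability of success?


Gambler's ruin formula:
r = q/p = 0.6100/0.3900 = 1.5641
P(win) = (1 - r^i)/(1 - r^N)
= (1 - 1.5641^2)/(1 - 1.5641^4)
= 0.2902

0.2902


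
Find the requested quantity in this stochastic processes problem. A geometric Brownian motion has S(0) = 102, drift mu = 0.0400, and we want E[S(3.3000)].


E[S(t)] = S(0) * exp(mu * t)
= 102 * exp(0.0400 * 3.3000)
= 102 * 1.1411
= 116.3930

116.3930


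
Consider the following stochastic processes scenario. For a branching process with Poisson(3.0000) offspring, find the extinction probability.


Since mu = 3.0000 > 1, extinction prob q < 1.
Solve s = exp(mu*(s-1)) iteratively.
q = 0.0595

0.0595


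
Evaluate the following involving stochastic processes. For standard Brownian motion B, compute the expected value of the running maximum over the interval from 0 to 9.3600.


E(max B(s)) = sqrt(2t/pi)
= sqrt(2*9.3600/pi)
= sqrt(5.9588)
= 2.4411

2.4411


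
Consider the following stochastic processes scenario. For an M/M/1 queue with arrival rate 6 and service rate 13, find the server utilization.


rho = lambda/mu
= 6/13
= 0.4615

0.4615


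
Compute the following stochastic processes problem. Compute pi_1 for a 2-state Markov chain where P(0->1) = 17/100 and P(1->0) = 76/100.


Stationary distribution: pi_0 = p10/(p01+p10), pi_1 = p01/(p01+p10)
p01 = 0.1700, p10 = 0.7600
pi_1 = 0.1828

0.1828


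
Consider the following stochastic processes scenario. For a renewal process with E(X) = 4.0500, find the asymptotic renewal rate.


Long-run renewal rate = 1/E(X)
= 1/4.0500
= 0.2469

0.2469


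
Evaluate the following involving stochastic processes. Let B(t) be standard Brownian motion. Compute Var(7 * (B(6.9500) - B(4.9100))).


Var(alpha*(B(t)-B(s))) = alpha^2 * (t-s)
= 7^2 * (6.9500 - 4.9100)
= 49 * 2.0400
= 99.9600

99.9600


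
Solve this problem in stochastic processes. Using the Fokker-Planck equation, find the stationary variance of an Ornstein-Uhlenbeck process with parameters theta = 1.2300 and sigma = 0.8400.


Stationary variance = sigma^2 / (2*theta)
= 0.8400^2 / (2*1.2300)
= 0.7056 / 2.4600
= 0.2868

0.2868


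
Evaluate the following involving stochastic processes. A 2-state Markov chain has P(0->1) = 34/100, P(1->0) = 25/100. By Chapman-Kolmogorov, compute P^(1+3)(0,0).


P^4 = P^1 * P^3
Computing via matrix multiplication of the transition matrix.
Entry (0,0) of P^4 = 0.4400

0.4400
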